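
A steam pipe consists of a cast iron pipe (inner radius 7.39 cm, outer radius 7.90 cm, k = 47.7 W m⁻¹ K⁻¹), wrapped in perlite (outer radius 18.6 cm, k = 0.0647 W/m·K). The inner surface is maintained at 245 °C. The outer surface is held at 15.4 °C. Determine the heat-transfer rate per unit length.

Treat each layer as a resistance in series:
  R'_cast iron = ln(0.0790/0.0739)/(2πk) = 0.06674/(2π·47.7) = 2.227×10^-4 m·K/W
  R'_perlite = ln(0.186/0.0790)/(2πk) = 0.8563/(2π·0.0647) = 2.106 m·K/W
ΣR = 2.227×10^-4 + 2.106 = 2.106 m·K/W
Q' = ΔT/ΣR = (245 °C − 15.4 °C)/2.106 = 109 W/m

Q' = 109 W/m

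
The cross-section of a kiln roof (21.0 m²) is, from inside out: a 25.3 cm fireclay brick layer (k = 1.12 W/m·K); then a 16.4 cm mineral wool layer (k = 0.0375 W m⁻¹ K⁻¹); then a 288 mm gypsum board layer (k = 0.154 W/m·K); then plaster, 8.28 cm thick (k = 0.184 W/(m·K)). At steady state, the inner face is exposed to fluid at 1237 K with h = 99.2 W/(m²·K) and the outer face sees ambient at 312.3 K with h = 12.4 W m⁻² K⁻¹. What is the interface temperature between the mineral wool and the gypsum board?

T = 629 K

Series thermal resistances, inner to outer:
  R_conv,in = 1/(hA) = 1/(99.2·21.0) = 4.800×10^-4 K/W
  R_fireclay brick = L/(kA) = 0.253/(1.12·21.0) = 0.01076 K/W
  R_mineral wool = L/(kA) = 0.164/(0.0375·21.0) = 0.2083 K/W
  R_gypsum board = L/(kA) = 0.288/(0.154·21.0) = 0.08905 K/W
  R_plaster = L/(kA) = 0.0828/(0.184·21.0) = 0.02143 K/W
  R_conv,out = 1/(hA) = 1/(12.4·21.0) = 0.003840 K/W
ΣR = 4.800×10^-4 + 0.01076 + 0.2083 + 0.08905 + 0.02143 + 0.003840 = 0.3339 K/W
Q = ΔT/ΣR = (1237 K − 312.3 K)/0.3339 = 2769 W
From the inner boundary to the mineral wool/gypsum board interface, ΣR_partial = 0.2195 K/W.
T_interface = T_in − Q·ΣR_partial = 1237 K − (2769)(0.2195) = 629 K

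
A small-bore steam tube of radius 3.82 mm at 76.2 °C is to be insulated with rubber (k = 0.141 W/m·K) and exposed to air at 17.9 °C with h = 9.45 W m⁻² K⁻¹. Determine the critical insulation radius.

r_cr = 1.49 cm

For a cylinder, r_cr = k_ins/h = 0.141/9.45 = 0.0149 m = 1.49 cm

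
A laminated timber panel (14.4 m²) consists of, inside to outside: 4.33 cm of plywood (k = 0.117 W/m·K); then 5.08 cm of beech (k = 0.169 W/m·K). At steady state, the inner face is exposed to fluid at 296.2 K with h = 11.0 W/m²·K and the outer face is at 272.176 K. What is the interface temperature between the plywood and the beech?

Series thermal resistances, inner to outer:
  R_conv,in = 1/(hA) = 1/(11.0·14.4) = 0.006313 K/W
  R_plywood = L/(kA) = 0.0433/(0.117·14.4) = 0.02570 K/W
  R_beech = L/(kA) = 0.0508/(0.169·14.4) = 0.02087 K/W
ΣR = 0.006313 + 0.02570 + 0.02087 = 0.05288 K/W
Q = ΔT/ΣR = (296.2 K − 272.176 K)/0.05288 = 454.3 W
From the inner boundary to the plywood/beech interface, ΣR_partial = 0.03201 K/W.
T_interface = T_in − Q·ΣR_partial = 296.2 K − (454.3)(0.03201) = 281.66 K

T = 281.66 K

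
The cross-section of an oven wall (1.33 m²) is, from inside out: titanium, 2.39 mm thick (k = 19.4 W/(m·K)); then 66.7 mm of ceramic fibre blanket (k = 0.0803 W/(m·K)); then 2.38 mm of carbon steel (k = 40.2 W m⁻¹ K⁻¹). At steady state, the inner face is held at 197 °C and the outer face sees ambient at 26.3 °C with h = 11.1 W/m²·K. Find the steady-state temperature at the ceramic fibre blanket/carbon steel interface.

Resistance network (inner→outer):
  R_titanium = L/(kA) = 0.00239/(19.4·1.33) = 9.263×10^-5 K/W
  R_ceramic fibre blanket = L/(kA) = 0.0667/(0.0803·1.33) = 0.6245 K/W
  R_carbon steel = L/(kA) = 0.00238/(40.2·1.33) = 4.451×10^-5 K/W
  R_conv,out = 1/(hA) = 1/(11.1·1.33) = 0.06774 K/W
ΣR = 9.263×10^-5 + 0.6245 + 4.451×10^-5 + 0.06774 = 0.6924 K/W
Q = ΔT/ΣR = (197 °C − 26.3 °C)/0.6924 = 246.5 W
From the inner boundary to the ceramic fibre blanket/carbon steel interface, ΣR_partial = 0.6246 K/W.
T_interface = T_in − Q·ΣR_partial = 197 °C − (246.5)(0.6246) = 43.0 °C

T = 43.0 °C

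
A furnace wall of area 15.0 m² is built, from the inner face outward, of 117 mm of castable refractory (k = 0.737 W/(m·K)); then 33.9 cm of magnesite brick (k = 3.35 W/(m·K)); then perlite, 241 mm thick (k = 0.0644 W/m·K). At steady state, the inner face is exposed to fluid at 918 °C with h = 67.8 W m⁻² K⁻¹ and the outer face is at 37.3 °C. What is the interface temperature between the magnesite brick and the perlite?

T = 858 °C

Treat each layer as a resistance in series:
  R_conv,in = 1/(hA) = 1/(67.8·15.0) = 9.833×10^-4 K/W
  R_castable refractory = L/(kA) = 0.117/(0.737·15.0) = 0.01058 K/W
  R_magnesite brick = L/(kA) = 0.339/(3.35·15.0) = 0.006746 K/W
  R_perlite = L/(kA) = 0.241/(0.0644·15.0) = 0.2495 K/W
ΣR = 9.833×10^-4 + 0.01058 + 0.006746 + 0.2495 = 0.2678 K/W
Q = ΔT/ΣR = (918 °C − 37.3 °C)/0.2678 = 3289 W
From the inner boundary to the magnesite brick/perlite interface, ΣR_partial = 0.01831 K/W.
T_interface = T_in − Q·ΣR_partial = 918 °C − (3289)(0.01831) = 858 °C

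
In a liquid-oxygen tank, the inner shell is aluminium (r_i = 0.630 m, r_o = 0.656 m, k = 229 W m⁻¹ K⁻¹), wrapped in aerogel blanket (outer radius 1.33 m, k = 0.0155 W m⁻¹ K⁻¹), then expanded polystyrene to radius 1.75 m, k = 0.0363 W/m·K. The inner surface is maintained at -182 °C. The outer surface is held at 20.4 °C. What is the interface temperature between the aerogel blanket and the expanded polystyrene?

Resistance network (inner→outer):
  R_aluminium = (1/0.630 − 1/0.656)/(4πk) = 0.06291/(4π·229) = 2.186×10^-5 K/W
  R_aerogel blanket = (1/0.656 − 1/1.33)/(4πk) = 0.7725/(4π·0.0155) = 3.966 K/W
  R_expanded polystyrene = (1/1.33 − 1/1.75)/(4πk) = 0.1805/(4π·0.0363) = 0.3956 K/W
ΣR = 2.186×10^-5 + 3.966 + 0.3956 = 4.362 K/W
Q = ΔT/ΣR = (-182 °C − 20.4 °C)/4.362 = -46.40 W
From the inner boundary to the aerogel blanket/expanded polystyrene interface, ΣR_partial = 3.966 K/W.
T_interface = T_in − Q·ΣR_partial = -182 °C − (-46.40)(3.966) = 2.0 °C

T = 2.0 °C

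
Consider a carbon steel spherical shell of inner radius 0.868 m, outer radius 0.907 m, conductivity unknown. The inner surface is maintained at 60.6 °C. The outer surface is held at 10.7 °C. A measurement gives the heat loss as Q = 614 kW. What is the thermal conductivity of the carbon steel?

ΣR = ΔT/Q = |60.6 − 10.7|/6.14×10^5 = 8.127×10^-5 K/W
(1/r₁−1/r₂)/(4πk) = 8.127×10^-5 ⇒ k = 0.04954/(4π·8.127×10^-5) = 48.5 W/m·K

k = 48.5 W/m·K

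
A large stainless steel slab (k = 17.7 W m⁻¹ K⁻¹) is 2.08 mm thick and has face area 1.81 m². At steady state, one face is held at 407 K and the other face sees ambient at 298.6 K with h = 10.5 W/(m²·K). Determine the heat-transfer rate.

Q = 2060 W

Series thermal resistances, inner to outer:
  R_stainless steel = L/(kA) = 0.00208/(17.7·1.81) = 6.492×10^-5 K/W
  R_conv,out = 1/(hA) = 1/(10.5·1.81) = 0.05262 K/W
ΣR = 6.492×10^-5 + 0.05262 = 0.05268 K/W
Q = ΔT/ΣR = (407 K − 298.6 K)/0.05268 = 2060 W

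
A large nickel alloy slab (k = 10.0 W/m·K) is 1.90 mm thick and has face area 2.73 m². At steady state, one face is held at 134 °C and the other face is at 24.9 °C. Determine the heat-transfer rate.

Q = 1570 kW

Q = kA·ΔT/L = 10.0 × 2.73 × |134 °C − 24.9 °C| / 0.00190 = 1.57×10^6 W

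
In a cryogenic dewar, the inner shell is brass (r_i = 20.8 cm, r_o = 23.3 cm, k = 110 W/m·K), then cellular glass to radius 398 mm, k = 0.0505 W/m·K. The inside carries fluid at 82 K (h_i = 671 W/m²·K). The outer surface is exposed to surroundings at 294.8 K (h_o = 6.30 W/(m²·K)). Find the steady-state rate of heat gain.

Resistance network (inner→outer):
  R_conv,in = 1/(4πr²h) = 1/(4π·0.208²·671) = 0.002741 K/W
  R_brass = (1/0.208 − 1/0.233)/(4πk) = 0.5158/(4π·110) = 3.732×10^-4 K/W
  R_cellular glass = (1/0.233 − 1/0.398)/(4πk) = 1.779/(4π·0.0505) = 2.804 K/W
  R_conv,out = 1/(4πr²h) = 1/(4π·0.398²·6.30) = 0.07974 K/W
ΣR = 0.002741 + 3.732×10^-4 + 2.804 + 0.07974 = 2.887 K/W
Q = ΔT/ΣR = (82 K − 294.8 K)/2.887 = -73.7 W
(Negative Q ⇒ heat flows inward; heat gain = 73.7 W.)

Q = 73.7 W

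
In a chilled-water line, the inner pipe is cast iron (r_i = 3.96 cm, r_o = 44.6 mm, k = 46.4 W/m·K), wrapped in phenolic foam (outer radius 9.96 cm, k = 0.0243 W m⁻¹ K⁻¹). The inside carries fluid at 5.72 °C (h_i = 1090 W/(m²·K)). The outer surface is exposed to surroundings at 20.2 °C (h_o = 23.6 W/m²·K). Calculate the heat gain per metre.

Series thermal resistances, inner to outer:
  R'_conv,in = 1/(2πr h) = 1/(2π·0.0396·1090) = 0.003687 m·K/W
  R'_cast iron = ln(0.0446/0.0396)/(2πk) = 0.1189/(2π·46.4) = 4.079×10^-4 m·K/W
  R'_phenolic foam = ln(0.0996/0.0446)/(2πk) = 0.8034/(2π·0.0243) = 5.262 m·K/W
  R'_conv,out = 1/(2πr h) = 1/(2π·0.0996·23.6) = 0.06771 m·K/W
ΣR = 0.003687 + 4.079×10^-4 + 5.262 + 0.06771 = 5.334 m·K/W
Q' = ΔT/ΣR = (5.72 °C − 20.2 °C)/5.334 = -2.71 W/m
(Negative Q' ⇒ heat flows inward; heat gain = 2.71 W/m.)

Q' = 2.71 W/m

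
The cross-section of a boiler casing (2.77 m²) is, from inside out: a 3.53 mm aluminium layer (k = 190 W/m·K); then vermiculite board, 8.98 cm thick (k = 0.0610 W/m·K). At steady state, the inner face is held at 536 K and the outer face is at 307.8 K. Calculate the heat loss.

Treat each layer as a resistance in series:
  R_aluminium = L/(kA) = 0.00353/(190·2.77) = 6.707×10^-6 K/W
  R_vermiculite board = L/(kA) = 0.0898/(0.0610·2.77) = 0.5315 K/W
ΣR = 6.707×10^-6 + 0.5315 = 0.5315 K/W
Q = ΔT/ΣR = (536 K − 307.8 K)/0.5315 = 429 W

Q = 429 W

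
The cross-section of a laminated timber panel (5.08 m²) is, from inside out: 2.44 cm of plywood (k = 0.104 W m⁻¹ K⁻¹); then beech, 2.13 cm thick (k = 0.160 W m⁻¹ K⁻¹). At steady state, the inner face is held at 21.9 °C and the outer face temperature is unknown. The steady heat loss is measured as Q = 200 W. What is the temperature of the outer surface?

T_out = 7.42 °C

Sum the resistances:
  R_plywood = L/(kA) = 0.0244/(0.104·5.08) = 0.04618 K/W
  R_beech = L/(kA) = 0.0213/(0.160·5.08) = 0.02621 K/W
ΣR = 0.07239 K/W
ΔT = Q·ΣR = 200 × 0.07239 = 14.48 K
Heat flows outward, so T_out = T_in − ΔT = 21.9 − 14.48 = 7.42 °C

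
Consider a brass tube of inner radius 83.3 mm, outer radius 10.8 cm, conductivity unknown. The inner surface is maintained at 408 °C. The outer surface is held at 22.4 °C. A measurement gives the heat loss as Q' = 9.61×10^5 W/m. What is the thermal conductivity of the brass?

k = 103 W/m·K

ΣR = ΔT/Q' = |408 − 22.4|/9.61×10^5 = 4.012×10^-4 m·K/W
ln(r₂/r₁)/(2πk) = 4.012×10^-4 ⇒ k = 0.2597/(2π·4.012×10^-4) = 103 W/m·K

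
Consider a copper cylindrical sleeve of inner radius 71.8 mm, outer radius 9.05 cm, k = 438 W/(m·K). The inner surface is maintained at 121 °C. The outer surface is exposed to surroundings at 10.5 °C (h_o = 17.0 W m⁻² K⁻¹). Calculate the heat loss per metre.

Q' = 1070 W/m

Treat each layer as a resistance in series:
  R'_copper = ln(0.0905/0.0718)/(2πk) = 0.2315/(2π·438) = 8.411×10^-5 m·K/W
  R'_conv,out = 1/(2πr h) = 1/(2π·0.0905·17.0) = 0.1034 m·K/W
ΣR = 8.411×10^-5 + 0.1034 = 0.1035 m·K/W
Q' = ΔT/ΣR = (121 °C − 10.5 °C)/0.1035 = 1070 W/m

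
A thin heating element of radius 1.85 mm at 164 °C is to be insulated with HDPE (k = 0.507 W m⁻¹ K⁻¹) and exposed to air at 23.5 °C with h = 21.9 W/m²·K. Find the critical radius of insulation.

For a cylinder, r_cr = k_ins/h = 0.507/21.9 = 0.0232 m = 2.32 cm

r_cr = 2.32 cm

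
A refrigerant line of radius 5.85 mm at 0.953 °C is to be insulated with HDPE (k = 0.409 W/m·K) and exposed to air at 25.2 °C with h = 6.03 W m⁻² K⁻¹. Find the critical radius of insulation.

For a cylinder, r_cr = k_ins/h = 0.409/6.03 = 0.0678 m = 6.78 cm

r_cr = 6.78 cm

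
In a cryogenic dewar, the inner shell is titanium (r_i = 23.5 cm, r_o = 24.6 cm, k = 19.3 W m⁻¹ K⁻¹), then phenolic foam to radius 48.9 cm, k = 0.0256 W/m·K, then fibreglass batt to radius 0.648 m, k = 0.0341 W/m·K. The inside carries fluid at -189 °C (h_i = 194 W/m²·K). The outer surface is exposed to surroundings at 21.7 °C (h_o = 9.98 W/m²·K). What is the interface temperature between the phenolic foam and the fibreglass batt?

Resistance network (inner→outer):
  R_conv,in = 1/(4πr²h) = 1/(4π·0.235²·194) = 0.007428 K/W
  R_titanium = (1/0.235 − 1/0.246)/(4πk) = 0.1903/(4π·19.3) = 7.846×10^-4 K/W
  R_phenolic foam = (1/0.246 − 1/0.489)/(4πk) = 2.020/(4π·0.0256) = 6.279 K/W
  R_fibreglass batt = (1/0.489 − 1/0.648)/(4πk) = 0.5018/(4π·0.0341) = 1.171 K/W
  R_conv,out = 1/(4πr²h) = 1/(4π·0.648²·9.98) = 0.01899 K/W
ΣR = 0.007428 + 7.846×10^-4 + 6.279 + 1.171 + 0.01899 = 7.477 K/W
Q = ΔT/ΣR = (-189 °C − 21.7 °C)/7.477 = -28.18 W
From the inner boundary to the phenolic foam/fibreglass batt interface, ΣR_partial = 6.287 K/W.
T_interface = T_in − Q·ΣR_partial = -189 °C − (-28.18)(6.287) = -11.8 °C

T = -11.8 °C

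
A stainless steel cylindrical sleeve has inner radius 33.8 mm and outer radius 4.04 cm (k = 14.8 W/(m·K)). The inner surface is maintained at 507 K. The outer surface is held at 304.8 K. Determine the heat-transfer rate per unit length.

Q' = 1.05×10^5 W/m

Q' = 2πk·ΔT/ln(r₂/r₁) = 2π × 14.8 × 202.2 / ln(0.0404/0.0338) = 1.05×10^5 W/m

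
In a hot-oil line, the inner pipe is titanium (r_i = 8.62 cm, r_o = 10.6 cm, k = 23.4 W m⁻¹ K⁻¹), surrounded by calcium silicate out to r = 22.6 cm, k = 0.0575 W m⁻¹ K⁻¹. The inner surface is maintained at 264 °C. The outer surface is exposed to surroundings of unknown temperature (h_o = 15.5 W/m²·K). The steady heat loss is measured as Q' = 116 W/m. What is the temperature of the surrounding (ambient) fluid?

Sum the resistances:
  R'_titanium = ln(0.106/0.0862)/(2πk) = 0.2068/(2π·23.4) = 0.001406 m·K/W
  R'_calcium silicate = ln(0.226/0.106)/(2πk) = 0.7571/(2π·0.0575) = 2.096 m·K/W
  R'_conv,out = 1/(2πr h) = 1/(2π·0.226·15.5) = 0.04543 m·K/W
ΣR = 2.142 m·K/W
ΔT = Q'·ΣR = 116 × 2.142 = 248.5 K
Heat flows outward, so T_out = T_in − ΔT = 264 − 248.5 = 15.5 °C

T_out = 15.5 °C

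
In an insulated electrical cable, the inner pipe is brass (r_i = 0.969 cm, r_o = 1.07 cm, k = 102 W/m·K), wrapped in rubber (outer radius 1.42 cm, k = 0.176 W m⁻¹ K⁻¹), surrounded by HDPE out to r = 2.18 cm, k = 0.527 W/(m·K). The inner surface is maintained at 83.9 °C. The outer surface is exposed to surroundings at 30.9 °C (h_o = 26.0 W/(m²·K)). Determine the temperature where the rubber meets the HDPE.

Treat each layer as a resistance in series:
  R'_brass = ln(0.0107/0.00969)/(2πk) = 0.09915/(2π·102) = 1.547×10^-4 m·K/W
  R'_rubber = ln(0.0142/0.0107)/(2πk) = 0.2830/(2π·0.176) = 0.2559 m·K/W
  R'_HDPE = ln(0.0218/0.0142)/(2πk) = 0.4287/(2π·0.527) = 0.1295 m·K/W
  R'_conv,out = 1/(2πr h) = 1/(2π·0.0218·26.0) = 0.2808 m·K/W
ΣR = 1.547×10^-4 + 0.2559 + 0.1295 + 0.2808 = 0.6664 m·K/W
Q' = ΔT/ΣR = (83.9 °C − 30.9 °C)/0.6664 = 79.53 W/m
From the inner boundary to the rubber/HDPE interface, ΣR_partial = 0.2561 m·K/W.
T_interface = T_in − Q'·ΣR_partial = 83.9 °C − (79.53)(0.2561) = 63.5 °C

T = 63.5 °C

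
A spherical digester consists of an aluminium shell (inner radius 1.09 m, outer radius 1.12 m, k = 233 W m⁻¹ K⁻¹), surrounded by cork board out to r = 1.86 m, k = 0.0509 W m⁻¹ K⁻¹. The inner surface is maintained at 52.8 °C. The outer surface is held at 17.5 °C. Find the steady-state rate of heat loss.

Q = 63.6 W

Resistance network (inner→outer):
  R_aluminium = (1/1.09 − 1/1.12)/(4πk) = 0.02457/(4π·233) = 8.393×10^-6 K/W
  R_cork board = (1/1.12 − 1/1.86)/(4πk) = 0.3552/(4π·0.0509) = 0.5554 K/W
ΣR = 8.393×10^-6 + 0.5554 = 0.5554 K/W
Q = ΔT/ΣR = (52.8 °C − 17.5 °C)/0.5554 = 63.6 W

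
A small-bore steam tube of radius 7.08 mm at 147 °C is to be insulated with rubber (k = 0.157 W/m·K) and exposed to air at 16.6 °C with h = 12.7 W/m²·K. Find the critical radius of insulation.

r_cr = 1.24 cm

For a cylinder, r_cr = k_ins/h = 0.157/12.7 = 0.0124 m = 1.24 cm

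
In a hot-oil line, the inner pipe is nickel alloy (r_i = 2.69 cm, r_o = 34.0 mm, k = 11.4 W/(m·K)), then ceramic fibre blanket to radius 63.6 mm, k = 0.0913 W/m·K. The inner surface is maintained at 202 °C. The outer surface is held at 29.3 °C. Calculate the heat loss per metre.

Q' = 158 W/m

Treat each layer as a resistance in series:
  R'_nickel alloy = ln(0.0340/0.0269)/(2πk) = 0.2342/(2π·11.4) = 0.003270 m·K/W
  R'_ceramic fibre blanket = ln(0.0636/0.0340)/(2πk) = 0.6263/(2π·0.0913) = 1.092 m·K/W
ΣR = 0.003270 + 1.092 = 1.095 m·K/W
Q' = ΔT/ΣR = (202 °C − 29.3 °C)/1.095 = 158 W/m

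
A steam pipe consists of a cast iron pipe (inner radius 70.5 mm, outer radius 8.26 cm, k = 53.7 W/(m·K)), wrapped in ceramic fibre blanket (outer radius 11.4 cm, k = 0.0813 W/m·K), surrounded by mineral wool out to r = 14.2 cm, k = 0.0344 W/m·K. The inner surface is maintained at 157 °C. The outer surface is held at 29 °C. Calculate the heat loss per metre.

Treat each layer as a resistance in series:
  R'_cast iron = ln(0.0826/0.0705)/(2πk) = 0.1584/(2π·53.7) = 4.695×10^-4 m·K/W
  R'_ceramic fibre blanket = ln(0.114/0.0826)/(2πk) = 0.3222/(2π·0.0813) = 0.6307 m·K/W
  R'_mineral wool = ln(0.142/0.114)/(2πk) = 0.2196/(2π·0.0344) = 1.016 m·K/W
ΣR = 4.695×10^-4 + 0.6307 + 1.016 = 1.647 m·K/W
Q' = ΔT/ΣR = (157 °C − 29 °C)/1.647 = 77.7 W/m

Q' = 77.7 W/m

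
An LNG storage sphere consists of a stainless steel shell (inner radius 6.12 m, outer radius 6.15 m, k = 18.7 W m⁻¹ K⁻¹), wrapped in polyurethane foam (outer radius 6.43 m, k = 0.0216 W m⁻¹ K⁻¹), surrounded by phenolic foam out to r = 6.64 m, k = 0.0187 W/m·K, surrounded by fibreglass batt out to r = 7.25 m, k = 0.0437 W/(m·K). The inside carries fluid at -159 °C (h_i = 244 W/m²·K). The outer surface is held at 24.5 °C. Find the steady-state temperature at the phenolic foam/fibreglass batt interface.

Treat each layer as a resistance in series:
  R_conv,in = 1/(4πr²h) = 1/(4π·6.12²·244) = 8.708×10^-6 K/W
  R_stainless steel = (1/6.12 − 1/6.15)/(4πk) = 7.971×10^-4/(4π·18.7) = 3.392×10^-6 K/W
  R_polyurethane foam = (1/6.15 − 1/6.43)/(4πk) = 0.007081/(4π·0.0216) = 0.02609 K/W
  R_phenolic foam = (1/6.43 − 1/6.64)/(4πk) = 0.004919/(4π·0.0187) = 0.02093 K/W
  R_fibreglass batt = (1/6.64 − 1/7.25)/(4πk) = 0.01267/(4π·0.0437) = 0.02307 K/W
ΣR = 8.708×10^-6 + 3.392×10^-6 + 0.02609 + 0.02093 + 0.02307 = 0.07010 K/W
Q = ΔT/ΣR = (-159 °C − 24.5 °C)/0.07010 = -2618 W
From the inner boundary to the phenolic foam/fibreglass batt interface, ΣR_partial = 0.04703 K/W.
T_interface = T_in − Q·ΣR_partial = -159 °C − (-2618)(0.04703) = -35.9 °C

T = -35.9 °C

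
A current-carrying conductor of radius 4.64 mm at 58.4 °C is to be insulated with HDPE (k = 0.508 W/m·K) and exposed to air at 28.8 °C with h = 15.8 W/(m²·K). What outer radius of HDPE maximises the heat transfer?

r_cr = 3.22 cm

For a cylinder, r_cr = k_ins/h = 0.508/15.8 = 0.0322 m = 3.22 cm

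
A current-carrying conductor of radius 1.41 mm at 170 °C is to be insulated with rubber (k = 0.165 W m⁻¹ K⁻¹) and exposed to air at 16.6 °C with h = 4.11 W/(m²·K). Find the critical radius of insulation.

r_cr = 4.01 cm

For a cylinder, r_cr = k_ins/h = 0.165/4.11 = 0.0401 m = 4.01 cm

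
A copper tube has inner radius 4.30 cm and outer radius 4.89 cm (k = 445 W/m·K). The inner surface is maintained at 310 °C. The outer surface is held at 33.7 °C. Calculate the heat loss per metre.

Q' = 6.01×10^6 W/m

Q' = 2πk·ΔT/ln(r₂/r₁) = 2π × 445 × 276.3 / ln(0.0489/0.0430) = 6.01×10^6 W/m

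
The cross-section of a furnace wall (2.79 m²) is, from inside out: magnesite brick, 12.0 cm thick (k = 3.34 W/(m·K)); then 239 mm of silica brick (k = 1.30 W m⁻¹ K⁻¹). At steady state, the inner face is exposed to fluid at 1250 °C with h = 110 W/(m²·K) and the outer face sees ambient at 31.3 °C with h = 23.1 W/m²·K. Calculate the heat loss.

Q = 12.5 kW

Series thermal resistances, inner to outer:
  R_conv,in = 1/(hA) = 1/(110·2.79) = 0.003258 K/W
  R_magnesite brick = L/(kA) = 0.120/(3.34·2.79) = 0.01288 K/W
  R_silica brick = L/(kA) = 0.239/(1.30·2.79) = 0.06589 K/W
  R_conv,out = 1/(hA) = 1/(23.1·2.79) = 0.01552 K/W
ΣR = 0.003258 + 0.01288 + 0.06589 + 0.01552 = 0.09755 K/W
Q = ΔT/ΣR = (1250 °C − 31.3 °C)/0.09755 = 12500 W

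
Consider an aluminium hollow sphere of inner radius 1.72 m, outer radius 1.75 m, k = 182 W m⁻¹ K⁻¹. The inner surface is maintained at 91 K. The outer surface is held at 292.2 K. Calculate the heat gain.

Q = 4πk·ΔT/(1/r₁ − 1/r₂) = 4π × 182 × 201.2 / (1/1.72 − 1/1.75) = 4.62×10^7 W

Q = 4.62×10^7 W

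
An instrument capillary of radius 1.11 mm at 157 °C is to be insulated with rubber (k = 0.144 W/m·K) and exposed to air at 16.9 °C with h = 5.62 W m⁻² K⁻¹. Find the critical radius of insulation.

r_cr = 2.56 cm

For a cylinder, r_cr = k_ins/h = 0.144/5.62 = 0.0256 m = 2.56 cm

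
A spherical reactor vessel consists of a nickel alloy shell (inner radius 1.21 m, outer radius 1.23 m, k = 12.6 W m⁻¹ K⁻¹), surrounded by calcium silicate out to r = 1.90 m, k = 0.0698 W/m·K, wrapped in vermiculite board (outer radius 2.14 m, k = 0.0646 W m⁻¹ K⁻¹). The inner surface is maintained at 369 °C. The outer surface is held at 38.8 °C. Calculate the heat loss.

Resistance network (inner→outer):
  R_nickel alloy = (1/1.21 − 1/1.23)/(4πk) = 0.01344/(4π·12.6) = 8.487×10^-5 K/W
  R_calcium silicate = (1/1.23 − 1/1.90)/(4πk) = 0.2867/(4π·0.0698) = 0.3269 K/W
  R_vermiculite board = (1/1.90 − 1/2.14)/(4πk) = 0.05903/(4π·0.0646) = 0.07271 K/W
ΣR = 8.487×10^-5 + 0.3269 + 0.07271 = 0.3997 K/W
Q = ΔT/ΣR = (369 °C − 38.8 °C)/0.3997 = 826 W

Q = 826 W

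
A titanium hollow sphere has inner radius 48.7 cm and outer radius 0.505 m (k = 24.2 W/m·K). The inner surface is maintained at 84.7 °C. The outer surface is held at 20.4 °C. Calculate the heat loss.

Q = 4πk·ΔT/(1/r₁ − 1/r₂) = 4π × 24.2 × 64.3 / (1/0.487 − 1/0.505) = 2.67×10^5 W

Q = 267 kW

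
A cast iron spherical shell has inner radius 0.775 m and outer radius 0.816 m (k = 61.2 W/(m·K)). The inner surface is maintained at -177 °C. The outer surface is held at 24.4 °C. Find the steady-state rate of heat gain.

Q = 4πk·ΔT/(1/r₁ − 1/r₂) = 4π × 61.2 × 201.4 / (1/0.775 − 1/0.816) = 2.39×10^6 W

Q = 2390 kW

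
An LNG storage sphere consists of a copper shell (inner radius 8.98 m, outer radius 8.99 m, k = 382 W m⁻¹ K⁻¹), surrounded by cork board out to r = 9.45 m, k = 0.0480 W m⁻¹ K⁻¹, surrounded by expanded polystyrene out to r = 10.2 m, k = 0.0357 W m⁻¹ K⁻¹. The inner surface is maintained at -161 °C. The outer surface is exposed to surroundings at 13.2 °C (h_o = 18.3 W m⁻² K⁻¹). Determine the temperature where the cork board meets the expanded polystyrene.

T = -102 °C

Resistance network (inner→outer):
  R_copper = (1/8.98 − 1/8.99)/(4πk) = 1.239×10^-4/(4π·382) = 2.580×10^-8 K/W
  R_cork board = (1/8.99 − 1/9.45)/(4πk) = 0.005415/(4π·0.0480) = 0.008977 K/W
  R_expanded polystyrene = (1/9.45 − 1/10.2)/(4πk) = 0.007781/(4π·0.0357) = 0.01734 K/W
  R_conv,out = 1/(4πr²h) = 1/(4π·10.2²·18.3) = 4.180×10^-5 K/W
ΣR = 2.580×10^-8 + 0.008977 + 0.01734 + 4.180×10^-5 = 0.02636 K/W
Q = ΔT/ΣR = (-161 °C − 13.2 °C)/0.02636 = -6608 W
From the inner boundary to the cork board/expanded polystyrene interface, ΣR_partial = 0.008977 K/W.
T_interface = T_in − Q·ΣR_partial = -161 °C − (-6608)(0.008977) = -102 °C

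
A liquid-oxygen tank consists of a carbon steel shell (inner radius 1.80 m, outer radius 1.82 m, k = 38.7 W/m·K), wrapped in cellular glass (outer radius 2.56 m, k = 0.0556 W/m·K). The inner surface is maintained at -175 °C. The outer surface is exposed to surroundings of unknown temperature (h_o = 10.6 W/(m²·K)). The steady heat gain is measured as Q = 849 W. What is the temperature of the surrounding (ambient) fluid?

T_out = 19.0 °C

Series resistances:
  R_carbon steel = (1/1.80 − 1/1.82)/(4πk) = 0.006105/(4π·38.7) = 1.255×10^-5 K/W
  R_cellular glass = (1/1.82 − 1/2.56)/(4πk) = 0.1588/(4π·0.0556) = 0.2273 K/W
  R_conv,out = 1/(4πr²h) = 1/(4π·2.56²·10.6) = 0.001146 K/W
ΣR = 0.2285 K/W
ΔT = Q·ΣR = 849 × 0.2285 = 194.0 K
Heat flows inward, so T_out = T_in + ΔT = -175 + 194.0 = 19.0 °C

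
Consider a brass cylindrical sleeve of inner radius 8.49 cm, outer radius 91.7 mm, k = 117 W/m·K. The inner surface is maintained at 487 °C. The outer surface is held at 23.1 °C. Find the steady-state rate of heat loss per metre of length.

Q' = 2πk·ΔT/ln(r₂/r₁) = 2π × 117 × 463.9 / ln(0.0917/0.0849) = 4.43×10^6 W/m

Q' = 4430 kW/m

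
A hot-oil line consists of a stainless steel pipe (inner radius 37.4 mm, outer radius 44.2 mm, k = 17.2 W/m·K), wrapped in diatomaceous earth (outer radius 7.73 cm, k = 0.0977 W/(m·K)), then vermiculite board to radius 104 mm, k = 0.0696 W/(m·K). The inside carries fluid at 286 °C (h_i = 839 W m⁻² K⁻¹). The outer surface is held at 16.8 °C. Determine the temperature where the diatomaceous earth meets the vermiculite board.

T = 131 °C

Series thermal resistances, inner to outer:
  R'_conv,in = 1/(2πr h) = 1/(2π·0.0374·839) = 0.005072 m·K/W
  R'_stainless steel = ln(0.0442/0.0374)/(2πk) = 0.1671/(2π·17.2) = 0.001546 m·K/W
  R'_diatomaceous earth = ln(0.0773/0.0442)/(2πk) = 0.5590/(2π·0.0977) = 0.9106 m·K/W
  R'_vermiculite board = ln(0.104/0.0773)/(2πk) = 0.2967/(2π·0.0696) = 0.6785 m·K/W
ΣR = 0.005072 + 0.001546 + 0.9106 + 0.6785 = 1.596 m·K/W
Q' = ΔT/ΣR = (286 °C − 16.8 °C)/1.596 = 168.7 W/m
From the inner boundary to the diatomaceous earth/vermiculite board interface, ΣR_partial = 0.9172 m·K/W.
T_interface = T_in − Q'·ΣR_partial = 286 °C − (168.7)(0.9172) = 131 °C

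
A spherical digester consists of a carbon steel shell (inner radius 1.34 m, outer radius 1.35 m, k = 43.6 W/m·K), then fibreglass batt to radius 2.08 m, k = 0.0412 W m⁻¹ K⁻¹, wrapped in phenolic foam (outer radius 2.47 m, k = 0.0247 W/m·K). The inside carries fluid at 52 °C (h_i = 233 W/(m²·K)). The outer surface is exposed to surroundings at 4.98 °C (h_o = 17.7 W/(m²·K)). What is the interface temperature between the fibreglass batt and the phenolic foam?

T = 20.4 °C

Resistance network (inner→outer):
  R_conv,in = 1/(4πr²h) = 1/(4π·1.34²·233) = 1.902×10^-4 K/W
  R_carbon steel = (1/1.34 − 1/1.35)/(4πk) = 0.005528/(4π·43.6) = 1.009×10^-5 K/W
  R_fibreglass batt = (1/1.35 − 1/2.08)/(4πk) = 0.2600/(4π·0.0412) = 0.5021 K/W
  R_phenolic foam = (1/2.08 − 1/2.47)/(4πk) = 0.07591/(4π·0.0247) = 0.2446 K/W
  R_conv,out = 1/(4πr²h) = 1/(4π·2.47²·17.7) = 7.369×10^-4 K/W
ΣR = 1.902×10^-4 + 1.009×10^-5 + 0.5021 + 0.2446 + 7.369×10^-4 = 0.7476 K/W
Q = ΔT/ΣR = (52 °C − 4.98 °C)/0.7476 = 62.89 W
From the inner boundary to the fibreglass batt/phenolic foam interface, ΣR_partial = 0.5023 K/W.
T_interface = T_in − Q·ΣR_partial = 52 °C − (62.89)(0.5023) = 20.4 °C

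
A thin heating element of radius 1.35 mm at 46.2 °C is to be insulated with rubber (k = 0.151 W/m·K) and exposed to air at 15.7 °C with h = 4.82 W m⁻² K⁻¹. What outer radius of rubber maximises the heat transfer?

For a cylinder, r_cr = k_ins/h = 0.151/4.82 = 0.0313 m = 3.13 cm

r_cr = 3.13 cm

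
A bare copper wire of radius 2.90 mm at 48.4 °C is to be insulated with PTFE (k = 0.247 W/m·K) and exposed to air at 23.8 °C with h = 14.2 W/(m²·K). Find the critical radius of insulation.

r_cr = 1.74 cm

For a cylinder, r_cr = k_ins/h = 0.247/14.2 = 0.0174 m = 1.74 cm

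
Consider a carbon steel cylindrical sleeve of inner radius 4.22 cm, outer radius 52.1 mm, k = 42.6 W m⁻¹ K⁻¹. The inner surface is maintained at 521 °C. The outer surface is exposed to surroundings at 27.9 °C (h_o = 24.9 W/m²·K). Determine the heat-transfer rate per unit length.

Treat each layer as a resistance in series:
  R'_carbon steel = ln(0.0521/0.0422)/(2πk) = 0.2107/(2π·42.6) = 7.873×10^-4 m·K/W
  R'_conv,out = 1/(2πr h) = 1/(2π·0.0521·24.9) = 0.1227 m·K/W
ΣR = 7.873×10^-4 + 0.1227 = 0.1235 m·K/W
Q' = ΔT/ΣR = (521 °C − 27.9 °C)/0.1235 = 3990 W/m

Q' = 3990 W/m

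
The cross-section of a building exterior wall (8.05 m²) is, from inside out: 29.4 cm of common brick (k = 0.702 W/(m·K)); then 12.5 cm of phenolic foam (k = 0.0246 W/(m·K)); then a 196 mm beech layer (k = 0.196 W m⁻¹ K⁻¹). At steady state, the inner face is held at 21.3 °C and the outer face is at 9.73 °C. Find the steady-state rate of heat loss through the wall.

Resistance network (inner→outer):
  R_common brick = L/(kA) = 0.294/(0.702·8.05) = 0.05203 K/W
  R_phenolic foam = L/(kA) = 0.125/(0.0246·8.05) = 0.6312 K/W
  R_beech = L/(kA) = 0.196/(0.196·8.05) = 0.1242 K/W
ΣR = 0.05203 + 0.6312 + 0.1242 = 0.8074 K/W
Q = ΔT/ΣR = (21.3 °C − 9.73 °C)/0.8074 = 14.3 W

Q = 14.3 W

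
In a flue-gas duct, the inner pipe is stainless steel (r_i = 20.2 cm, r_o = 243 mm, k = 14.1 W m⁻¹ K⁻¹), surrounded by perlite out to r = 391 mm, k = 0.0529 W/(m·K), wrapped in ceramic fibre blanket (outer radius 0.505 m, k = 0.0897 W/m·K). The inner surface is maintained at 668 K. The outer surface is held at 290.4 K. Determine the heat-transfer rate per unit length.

Treat each layer as a resistance in series:
  R'_stainless steel = ln(0.243/0.202)/(2πk) = 0.1848/(2π·14.1) = 0.002086 m·K/W
  R'_perlite = ln(0.391/0.243)/(2πk) = 0.4756/(2π·0.0529) = 1.431 m·K/W
  R'_ceramic fibre blanket = ln(0.505/0.391)/(2πk) = 0.2559/(2π·0.0897) = 0.4540 m·K/W
ΣR = 0.002086 + 1.431 + 0.4540 = 1.887 m·K/W
Q' = ΔT/ΣR = (668 K − 290.4 K)/1.887 = 200 W/m

Q' = 200 W/m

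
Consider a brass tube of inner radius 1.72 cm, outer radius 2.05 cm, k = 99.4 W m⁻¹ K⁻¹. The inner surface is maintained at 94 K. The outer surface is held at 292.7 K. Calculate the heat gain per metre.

Q' = 2πk·ΔT/ln(r₂/r₁) = 2π × 99.4 × 198.7 / ln(0.0205/0.0172) = 7.07×10^5 W/m

Q' = 7.07×10^5 W/m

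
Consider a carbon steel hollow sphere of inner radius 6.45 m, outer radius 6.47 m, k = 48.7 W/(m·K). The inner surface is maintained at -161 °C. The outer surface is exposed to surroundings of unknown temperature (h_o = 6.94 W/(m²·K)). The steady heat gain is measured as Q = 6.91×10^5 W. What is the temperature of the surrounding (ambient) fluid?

T_out = 28.8 °C

Sum the resistances:
  R_carbon steel = (1/6.45 − 1/6.47)/(4πk) = 4.793×10^-4/(4π·48.7) = 7.831×10^-7 K/W
  R_conv,out = 1/(4πr²h) = 1/(4π·6.47²·6.94) = 2.739×10^-4 K/W
ΣR = 2.747×10^-4 K/W
ΔT = Q·ΣR = 6.91×10^5 × 2.747×10^-4 = 189.8 K
Heat flows inward, so T_out = T_in + ΔT = -161 + 189.8 = 28.8 °C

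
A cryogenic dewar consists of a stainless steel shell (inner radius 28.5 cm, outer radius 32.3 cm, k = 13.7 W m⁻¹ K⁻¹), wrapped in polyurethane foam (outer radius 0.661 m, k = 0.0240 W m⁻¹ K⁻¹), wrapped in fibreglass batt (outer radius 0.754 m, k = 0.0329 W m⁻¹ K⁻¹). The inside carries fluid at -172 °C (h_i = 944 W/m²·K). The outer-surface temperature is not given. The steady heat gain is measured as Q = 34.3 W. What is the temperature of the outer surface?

T_out = 23.6 °C

Series resistances:
  R_conv,in = 1/(4πr²h) = 1/(4π·0.285²·944) = 0.001038 K/W
  R_stainless steel = (1/0.285 − 1/0.323)/(4πk) = 0.4128/(4π·13.7) = 0.002398 K/W
  R_polyurethane foam = (1/0.323 − 1/0.661)/(4πk) = 1.583/(4π·0.0240) = 5.249 K/W
  R_fibreglass batt = (1/0.661 − 1/0.754)/(4πk) = 0.1866/(4π·0.0329) = 0.4513 K/W
ΣR = 5.704 K/W
ΔT = Q·ΣR = 34.3 × 5.704 = 195.6 K
Heat flows inward, so T_out = T_in + ΔT = -172 + 195.6 = 23.6 °C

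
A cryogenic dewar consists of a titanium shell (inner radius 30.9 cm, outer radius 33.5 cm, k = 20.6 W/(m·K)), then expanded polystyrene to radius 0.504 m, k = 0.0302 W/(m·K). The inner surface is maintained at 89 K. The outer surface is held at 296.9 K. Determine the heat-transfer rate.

Q = 78.8 W

Treat each layer as a resistance in series:
  R_titanium = (1/0.309 − 1/0.335)/(4πk) = 0.2512/(4π·20.6) = 9.703×10^-4 K/W
  R_expanded polystyrene = (1/0.335 − 1/0.504)/(4πk) = 1.001/(4π·0.0302) = 2.638 K/W
ΣR = 9.703×10^-4 + 2.638 = 2.639 K/W
Q = ΔT/ΣR = (89 K − 296.9 K)/2.639 = -78.8 W
(Negative Q ⇒ heat flows inward; heat gain = 78.8 W.)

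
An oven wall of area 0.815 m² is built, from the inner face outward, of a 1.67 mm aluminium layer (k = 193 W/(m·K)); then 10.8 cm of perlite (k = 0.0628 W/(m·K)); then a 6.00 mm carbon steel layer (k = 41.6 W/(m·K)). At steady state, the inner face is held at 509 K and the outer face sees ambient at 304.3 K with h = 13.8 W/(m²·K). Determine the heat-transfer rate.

Treat each layer as a resistance in series:
  R_aluminium = L/(kA) = 0.00167/(193·0.815) = 1.062×10^-5 K/W
  R_perlite = L/(kA) = 0.108/(0.0628·0.815) = 2.110 K/W
  R_carbon steel = L/(kA) = 0.00600/(41.6·0.815) = 1.770×10^-4 K/W
  R_conv,out = 1/(hA) = 1/(13.8·0.815) = 0.08891 K/W
ΣR = 1.062×10^-5 + 2.110 + 1.770×10^-4 + 0.08891 = 2.199 K/W
Q = ΔT/ΣR = (509 K − 304.3 K)/2.199 = 93.1 W

Q = 93.1 W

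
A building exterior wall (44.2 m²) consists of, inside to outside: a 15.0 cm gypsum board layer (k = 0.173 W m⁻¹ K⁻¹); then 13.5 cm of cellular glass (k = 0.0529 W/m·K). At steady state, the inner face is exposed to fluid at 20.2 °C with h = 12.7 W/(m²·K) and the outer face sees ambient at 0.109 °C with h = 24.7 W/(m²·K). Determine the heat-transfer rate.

Treat each layer as a resistance in series:
  R_conv,in = 1/(hA) = 1/(12.7·44.2) = 0.001781 K/W
  R_gypsum board = L/(kA) = 0.150/(0.173·44.2) = 0.01962 K/W
  R_cellular glass = L/(kA) = 0.135/(0.0529·44.2) = 0.05774 K/W
  R_conv,out = 1/(hA) = 1/(24.7·44.2) = 9.160×10^-4 K/W
ΣR = 0.001781 + 0.01962 + 0.05774 + 9.160×10^-4 = 0.08006 K/W
Q = ΔT/ΣR = (20.2 °C − 0.109 °C)/0.08006 = 251 W

Q = 251 W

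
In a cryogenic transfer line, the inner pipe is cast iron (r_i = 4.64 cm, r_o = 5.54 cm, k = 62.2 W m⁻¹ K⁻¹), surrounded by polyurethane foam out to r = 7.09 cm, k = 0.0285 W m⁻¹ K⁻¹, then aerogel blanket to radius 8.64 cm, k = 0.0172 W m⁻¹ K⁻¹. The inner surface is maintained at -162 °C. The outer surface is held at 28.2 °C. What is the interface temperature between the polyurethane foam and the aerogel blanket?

Series thermal resistances, inner to outer:
  R'_cast iron = ln(0.0554/0.0464)/(2πk) = 0.1773/(2π·62.2) = 4.536×10^-4 m·K/W
  R'_polyurethane foam = ln(0.0709/0.0554)/(2πk) = 0.2467/(2π·0.0285) = 1.378 m·K/W
  R'_aerogel blanket = ln(0.0864/0.0709)/(2πk) = 0.1977/(2π·0.0172) = 1.830 m·K/W
ΣR = 4.536×10^-4 + 1.378 + 1.830 = 3.208 m·K/W
Q' = ΔT/ΣR = (-162 °C − 28.2 °C)/3.208 = -59.29 W/m
From the inner boundary to the polyurethane foam/aerogel blanket interface, ΣR_partial = 1.378 m·K/W.
T_interface = T_in − Q'·ΣR_partial = -162 °C − (-59.29)(1.378) = -80.3 °C

T = -80.3 °C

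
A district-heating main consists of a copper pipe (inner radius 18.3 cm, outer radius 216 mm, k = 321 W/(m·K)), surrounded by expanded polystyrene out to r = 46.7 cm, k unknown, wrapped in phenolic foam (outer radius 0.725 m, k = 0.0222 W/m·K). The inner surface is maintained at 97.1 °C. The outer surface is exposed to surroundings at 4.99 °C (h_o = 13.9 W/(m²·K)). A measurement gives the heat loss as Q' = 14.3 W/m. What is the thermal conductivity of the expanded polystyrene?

ΣR = ΔT/Q' = |97.1 − 4.99|/14.3 = 6.441 m·K/W
Known resistances:
  R'_copper = ln(0.216/0.183)/(2πk) = 0.1658/(2π·321) = 8.220×10^-5 m·K/W
  R'_phenolic foam = ln(0.725/0.467)/(2πk) = 0.4398/(2π·0.0222) = 3.153 m·K/W
  R'_conv,out = 1/(2πr h) = 1/(2π·0.725·13.9) = 0.01579 m·K/W
R_expanded polystyrene = ΣR − ΣR_known = 6.441 − 3.169 = 3.272 m·K/W
ln(r₂/r₁)/(2πk) = 3.272 ⇒ k = 0.7711/(2π·3.272) = 0.0375 W/m·K

k = 0.0375 W/m·K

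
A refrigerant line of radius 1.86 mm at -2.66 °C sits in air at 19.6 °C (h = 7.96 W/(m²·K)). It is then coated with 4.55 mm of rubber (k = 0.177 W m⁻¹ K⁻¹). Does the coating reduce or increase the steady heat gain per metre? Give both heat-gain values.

increases: 2.07 → 5.26 W/m

Critical radius for a cylinder: r_cr = k/h = 0.0222 m = 2.22 cm.
Outer radius after coating: r₂ = 0.00186 + 0.00455 = 0.00641 m.
Since r₁ < r_cr and r₂ ≤ r_cr, the coating moves toward the maximum at r_cr — heat gain rises.
Bare: R = 1/(2πr₁h) = 10.75 m·K/W; Q = 22.26/10.75 = 2.07 W/m.
Coated: R = R_cond + R_conv = 4.232 m·K/W; Q = 22.26/4.232 = 5.26 W/m.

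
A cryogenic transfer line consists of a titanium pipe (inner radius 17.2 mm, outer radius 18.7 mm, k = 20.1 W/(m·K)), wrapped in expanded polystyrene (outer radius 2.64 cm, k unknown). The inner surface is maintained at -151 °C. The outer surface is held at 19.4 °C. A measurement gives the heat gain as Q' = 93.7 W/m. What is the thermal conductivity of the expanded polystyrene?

k = 0.0302 W/m·K

ΣR = ΔT/Q' = |-151 − 19.4|/93.7 = 1.819 m·K/W
Known resistances:
  R'_titanium = ln(0.0187/0.0172)/(2πk) = 0.08361/(2π·20.1) = 6.621×10^-4 m·K/W
R_expanded polystyrene = ΣR − ΣR_known = 1.819 − 6.621×10^-4 = 1.818 m·K/W
ln(r₂/r₁)/(2πk) = 1.818 ⇒ k = 0.3448/(2π·1.818) = 0.0302 W/m·K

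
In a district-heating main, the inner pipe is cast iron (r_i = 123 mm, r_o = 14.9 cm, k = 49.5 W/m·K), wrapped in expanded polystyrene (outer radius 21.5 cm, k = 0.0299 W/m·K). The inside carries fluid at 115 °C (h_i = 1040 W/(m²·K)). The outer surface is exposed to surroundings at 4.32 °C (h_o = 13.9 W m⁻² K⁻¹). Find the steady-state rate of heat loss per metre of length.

Treat each layer as a resistance in series:
  R'_conv,in = 1/(2πr h) = 1/(2π·0.123·1040) = 0.001244 m·K/W
  R'_cast iron = ln(0.149/0.123)/(2πk) = 0.1918/(2π·49.5) = 6.166×10^-4 m·K/W
  R'_expanded polystyrene = ln(0.215/0.149)/(2πk) = 0.3667/(2π·0.0299) = 1.952 m·K/W
  R'_conv,out = 1/(2πr h) = 1/(2π·0.215·13.9) = 0.05326 m·K/W
ΣR = 0.001244 + 6.166×10^-4 + 1.952 + 0.05326 = 2.007 m·K/W
Q' = ΔT/ΣR = (115 °C − 4.32 °C)/2.007 = 55.1 W/m

Q' = 55.1 W/m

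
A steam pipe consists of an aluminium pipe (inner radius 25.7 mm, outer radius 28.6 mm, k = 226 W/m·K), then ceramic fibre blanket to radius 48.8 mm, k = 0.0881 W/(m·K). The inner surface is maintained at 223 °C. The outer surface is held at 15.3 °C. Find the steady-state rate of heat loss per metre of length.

Series thermal resistances, inner to outer:
  R'_aluminium = ln(0.0286/0.0257)/(2πk) = 0.1069/(2π·226) = 7.529×10^-5 m·K/W
  R'_ceramic fibre blanket = ln(0.0488/0.0286)/(2πk) = 0.5343/(2π·0.0881) = 0.9653 m·K/W
ΣR = 7.529×10^-5 + 0.9653 = 0.9654 m·K/W
Q' = ΔT/ΣR = (223 °C − 15.3 °C)/0.9654 = 215 W/m

Q' = 215 W/m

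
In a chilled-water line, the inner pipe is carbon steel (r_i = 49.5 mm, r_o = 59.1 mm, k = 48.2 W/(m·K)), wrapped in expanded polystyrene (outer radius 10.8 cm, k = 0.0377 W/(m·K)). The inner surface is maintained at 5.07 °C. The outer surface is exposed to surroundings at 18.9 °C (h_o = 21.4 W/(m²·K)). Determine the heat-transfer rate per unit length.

Q' = 5.29 W/m

Series thermal resistances, inner to outer:
  R'_carbon steel = ln(0.0591/0.0495)/(2πk) = 0.1773/(2π·48.2) = 5.853×10^-4 m·K/W
  R'_expanded polystyrene = ln(0.108/0.0591)/(2πk) = 0.6029/(2π·0.0377) = 2.545 m·K/W
  R'_conv,out = 1/(2πr h) = 1/(2π·0.108·21.4) = 0.06886 m·K/W
ΣR = 5.853×10^-4 + 2.545 + 0.06886 = 2.614 m·K/W
Q' = ΔT/ΣR = (5.07 °C − 18.9 °C)/2.614 = -5.29 W/m
(Negative Q' ⇒ heat flows inward; heat gain = 5.29 W/m.)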